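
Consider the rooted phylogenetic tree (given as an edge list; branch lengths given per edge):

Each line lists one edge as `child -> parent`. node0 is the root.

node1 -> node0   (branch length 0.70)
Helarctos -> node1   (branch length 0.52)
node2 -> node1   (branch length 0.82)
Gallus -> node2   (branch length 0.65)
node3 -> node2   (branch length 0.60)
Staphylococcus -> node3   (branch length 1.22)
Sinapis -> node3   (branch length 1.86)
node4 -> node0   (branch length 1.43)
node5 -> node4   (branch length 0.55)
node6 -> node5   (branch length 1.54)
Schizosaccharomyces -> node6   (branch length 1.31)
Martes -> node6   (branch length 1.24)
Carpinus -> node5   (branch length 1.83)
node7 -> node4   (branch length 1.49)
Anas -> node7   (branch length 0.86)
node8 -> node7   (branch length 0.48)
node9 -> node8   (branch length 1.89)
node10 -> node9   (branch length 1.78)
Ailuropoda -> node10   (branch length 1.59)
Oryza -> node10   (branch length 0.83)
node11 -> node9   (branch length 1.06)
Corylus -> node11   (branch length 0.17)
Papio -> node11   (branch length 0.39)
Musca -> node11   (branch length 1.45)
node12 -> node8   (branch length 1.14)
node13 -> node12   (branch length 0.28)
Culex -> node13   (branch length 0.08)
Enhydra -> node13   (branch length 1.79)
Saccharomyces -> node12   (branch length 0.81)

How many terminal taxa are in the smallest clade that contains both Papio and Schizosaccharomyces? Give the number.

12

The MRCA of Papio and Schizosaccharomyces is the node subtending (((Schizosaccharomyces,Martes),Carpinus),(Anas,(((Ailuropoda,Oryza),(Corylus,Papio,Musca)),((Culex,Enhydra),Saccharomyces)))).
That clade contains 12 terminal taxa: Ailuropoda, Anas, Carpinus, Corylus, Culex, Enhydra, Martes, Musca, Oryza, Papio, Saccharomyces, Schizosaccharomyces.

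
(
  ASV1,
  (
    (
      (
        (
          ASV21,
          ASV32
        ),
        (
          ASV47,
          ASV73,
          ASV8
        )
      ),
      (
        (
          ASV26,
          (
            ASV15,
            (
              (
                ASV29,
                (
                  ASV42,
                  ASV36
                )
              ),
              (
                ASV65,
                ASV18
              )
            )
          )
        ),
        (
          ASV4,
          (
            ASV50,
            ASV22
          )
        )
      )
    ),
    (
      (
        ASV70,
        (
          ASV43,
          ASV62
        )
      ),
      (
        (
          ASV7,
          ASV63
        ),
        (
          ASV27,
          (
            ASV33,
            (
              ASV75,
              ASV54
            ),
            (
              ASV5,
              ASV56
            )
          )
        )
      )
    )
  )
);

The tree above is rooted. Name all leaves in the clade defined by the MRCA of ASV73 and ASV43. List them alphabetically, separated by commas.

Tracing ASV73: it sits inside (ASV47,ASV73,ASV8).
Tracing ASV43: it sits inside (ASV43,ASV62).
The smallest clade enclosing both is ((((ASV21,ASV32),(ASV47,ASV73,ASV8)),((ASV26,(ASV15,((ASV29,(ASV42,ASV36)),(ASV65,ASV18)))),(ASV4,(ASV50,ASV22)))),((ASV70,(ASV43,ASV62)),((ASV7,ASV63),(ASV27,(ASV33,(ASV75,ASV54),(ASV5,ASV56)))))); the answer is its 26 terminal taxa in alphabetical order.

ASV15, ASV18, ASV21, ASV22, ASV26, ASV27, ASV29, ASV32, ASV33, ASV36, ASV4, ASV42, ASV43, ASV47, ASV5, ASV50, ASV54, ASV56, ASV62, ASV63, ASV65, ASV7, ASV70, ASV73, ASV75, ASV8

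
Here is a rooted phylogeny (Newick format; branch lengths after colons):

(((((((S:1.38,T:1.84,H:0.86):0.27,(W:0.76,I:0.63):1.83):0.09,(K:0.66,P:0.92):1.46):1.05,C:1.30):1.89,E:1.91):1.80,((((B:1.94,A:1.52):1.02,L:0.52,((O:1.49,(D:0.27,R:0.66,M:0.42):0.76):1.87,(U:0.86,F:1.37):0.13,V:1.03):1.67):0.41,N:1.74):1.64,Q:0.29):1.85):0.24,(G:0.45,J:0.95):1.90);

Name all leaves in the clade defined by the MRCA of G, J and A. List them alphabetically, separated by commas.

A, B, C, D, E, F, G, H, I, J, K, L, M, N, O, P, Q, R, S, T, U, V, W

Tracing G: it sits inside (G,J).
Tracing J: it sits inside (G,J).
Tracing A: it sits inside (B,A).
The smallest clade enclosing all 3 is the whole tree (their MRCA is the root), so the answer is all 23 tips in alphabetical order.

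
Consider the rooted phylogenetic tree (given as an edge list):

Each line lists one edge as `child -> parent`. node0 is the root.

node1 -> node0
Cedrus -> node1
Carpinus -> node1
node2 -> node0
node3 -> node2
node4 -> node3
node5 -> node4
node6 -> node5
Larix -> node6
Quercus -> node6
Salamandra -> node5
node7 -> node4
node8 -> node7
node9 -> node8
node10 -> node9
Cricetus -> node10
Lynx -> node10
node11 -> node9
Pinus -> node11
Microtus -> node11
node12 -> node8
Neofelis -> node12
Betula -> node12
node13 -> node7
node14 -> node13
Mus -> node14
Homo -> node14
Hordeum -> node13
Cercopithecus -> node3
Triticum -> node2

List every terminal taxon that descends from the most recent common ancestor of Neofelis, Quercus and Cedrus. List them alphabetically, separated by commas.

Betula, Carpinus, Cedrus, Cercopithecus, Cricetus, Homo, Hordeum, Larix, Lynx, Microtus, Mus, Neofelis, Pinus, Quercus, Salamandra, Triticum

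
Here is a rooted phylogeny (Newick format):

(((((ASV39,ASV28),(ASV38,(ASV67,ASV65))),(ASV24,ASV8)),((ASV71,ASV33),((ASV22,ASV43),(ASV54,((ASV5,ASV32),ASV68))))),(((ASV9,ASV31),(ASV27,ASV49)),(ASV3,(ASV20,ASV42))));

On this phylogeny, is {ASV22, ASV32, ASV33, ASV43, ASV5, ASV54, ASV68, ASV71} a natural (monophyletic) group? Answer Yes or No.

Yes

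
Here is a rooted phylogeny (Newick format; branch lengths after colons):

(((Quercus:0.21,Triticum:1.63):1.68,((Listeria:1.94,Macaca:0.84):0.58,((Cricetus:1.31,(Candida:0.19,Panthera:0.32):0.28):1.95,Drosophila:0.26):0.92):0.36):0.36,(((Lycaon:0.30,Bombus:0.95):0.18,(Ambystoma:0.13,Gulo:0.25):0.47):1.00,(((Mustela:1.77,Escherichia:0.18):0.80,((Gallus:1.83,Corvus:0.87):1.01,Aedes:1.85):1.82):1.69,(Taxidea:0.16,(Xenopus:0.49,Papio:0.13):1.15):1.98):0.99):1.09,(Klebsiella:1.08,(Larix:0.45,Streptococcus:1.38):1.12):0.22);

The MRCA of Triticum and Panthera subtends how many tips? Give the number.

8

The MRCA of Triticum and Panthera is the node subtending ((Quercus,Triticum),((Listeria,Macaca),((Cricetus,(Candida,Panthera)),Drosophila))).
That clade contains 8 terminal taxa: Candida, Cricetus, Drosophila, Listeria, Macaca, Panthera, Quercus, Triticum.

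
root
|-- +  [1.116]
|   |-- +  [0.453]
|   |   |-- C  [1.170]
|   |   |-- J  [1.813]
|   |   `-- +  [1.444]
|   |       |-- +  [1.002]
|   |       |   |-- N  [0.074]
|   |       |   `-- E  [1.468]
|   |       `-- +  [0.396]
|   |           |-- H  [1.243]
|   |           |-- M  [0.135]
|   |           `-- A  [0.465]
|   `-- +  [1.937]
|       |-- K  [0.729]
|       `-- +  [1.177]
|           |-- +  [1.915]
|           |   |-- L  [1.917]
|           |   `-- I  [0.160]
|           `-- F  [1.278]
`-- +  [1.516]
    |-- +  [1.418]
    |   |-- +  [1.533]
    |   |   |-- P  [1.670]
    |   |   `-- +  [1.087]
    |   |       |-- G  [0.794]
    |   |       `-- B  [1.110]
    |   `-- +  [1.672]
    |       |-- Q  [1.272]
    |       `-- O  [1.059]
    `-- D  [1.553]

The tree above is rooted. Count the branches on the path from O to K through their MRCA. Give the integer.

The MRCA of O and K is the root of the tree.
From O up to that node: 4 branches. From K up to the same node: 3 branches. Total: 4 + 3 = 7.

7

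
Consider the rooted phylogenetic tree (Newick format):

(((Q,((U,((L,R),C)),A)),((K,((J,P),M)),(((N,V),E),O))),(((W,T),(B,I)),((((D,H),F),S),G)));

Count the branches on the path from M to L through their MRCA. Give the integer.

The MRCA of M and L is the node subtending ((Q,((U,((L,R),C)),A)),((K,((J,P),M)),(((N,V),E),O))).
From M up to that node: 4 branches. From L up to the same node: 6 branches. Total: 4 + 6 = 10.

10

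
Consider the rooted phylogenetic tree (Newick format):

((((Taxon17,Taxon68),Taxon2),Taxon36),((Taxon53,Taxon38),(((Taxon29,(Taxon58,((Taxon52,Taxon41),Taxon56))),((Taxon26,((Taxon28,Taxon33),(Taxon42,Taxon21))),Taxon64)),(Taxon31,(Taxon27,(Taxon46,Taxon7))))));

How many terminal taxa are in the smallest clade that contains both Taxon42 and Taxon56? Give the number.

11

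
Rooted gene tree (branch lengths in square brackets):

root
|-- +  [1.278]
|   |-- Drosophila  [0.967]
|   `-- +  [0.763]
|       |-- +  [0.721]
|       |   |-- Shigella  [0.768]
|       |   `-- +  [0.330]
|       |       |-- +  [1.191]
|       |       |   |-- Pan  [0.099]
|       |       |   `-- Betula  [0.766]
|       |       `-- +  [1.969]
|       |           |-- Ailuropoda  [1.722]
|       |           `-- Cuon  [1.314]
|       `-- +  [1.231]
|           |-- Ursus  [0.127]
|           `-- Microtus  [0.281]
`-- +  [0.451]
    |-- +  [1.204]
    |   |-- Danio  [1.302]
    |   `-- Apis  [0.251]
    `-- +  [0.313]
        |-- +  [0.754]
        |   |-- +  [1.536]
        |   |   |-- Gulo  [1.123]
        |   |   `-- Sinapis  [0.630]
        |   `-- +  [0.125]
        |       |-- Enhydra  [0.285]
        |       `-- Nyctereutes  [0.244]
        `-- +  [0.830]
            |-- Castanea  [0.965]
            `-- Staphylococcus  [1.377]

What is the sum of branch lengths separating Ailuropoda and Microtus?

The path runs Ailuropoda → … → MRCA → … → Microtus; the MRCA is the node subtending ((Shigella,((Pan,Betula),(Ailuropoda,Cuon))),(Ursus,Microtus)).
Branch lengths along that path: 1.722 + 1.969 + 0.330 + 0.721 + 1.231 + 0.281 = 6.254.

6.254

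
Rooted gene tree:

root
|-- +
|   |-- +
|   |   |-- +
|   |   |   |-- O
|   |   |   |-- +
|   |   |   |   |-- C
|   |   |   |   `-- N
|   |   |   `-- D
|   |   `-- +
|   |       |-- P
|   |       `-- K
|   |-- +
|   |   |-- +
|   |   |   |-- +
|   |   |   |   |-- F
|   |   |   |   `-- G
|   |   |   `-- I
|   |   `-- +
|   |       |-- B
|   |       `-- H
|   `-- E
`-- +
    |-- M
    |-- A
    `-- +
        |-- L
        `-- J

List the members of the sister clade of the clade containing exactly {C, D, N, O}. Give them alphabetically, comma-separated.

K, P

The clade containing exactly {C, D, N, O} attaches to the tree at the node subtending ((O,(C,N),D),(P,K)).
The other lineage descending from that same node — the sister group — is (P,K); its 2 tips in alphabetical order are the answer.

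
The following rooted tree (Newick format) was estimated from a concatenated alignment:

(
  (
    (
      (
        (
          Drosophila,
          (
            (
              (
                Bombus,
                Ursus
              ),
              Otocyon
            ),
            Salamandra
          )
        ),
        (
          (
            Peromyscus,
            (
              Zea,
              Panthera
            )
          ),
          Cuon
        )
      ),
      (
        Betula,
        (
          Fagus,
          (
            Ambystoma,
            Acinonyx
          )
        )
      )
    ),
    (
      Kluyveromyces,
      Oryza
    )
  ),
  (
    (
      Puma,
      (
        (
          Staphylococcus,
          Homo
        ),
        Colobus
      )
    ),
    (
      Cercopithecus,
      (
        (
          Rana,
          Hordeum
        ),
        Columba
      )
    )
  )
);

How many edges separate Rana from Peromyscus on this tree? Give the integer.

The MRCA of Rana and Peromyscus is the root of the tree.
From Rana up to that node: 5 branches. From Peromyscus up to the same node: 6 branches. Total: 5 + 6 = 11.

11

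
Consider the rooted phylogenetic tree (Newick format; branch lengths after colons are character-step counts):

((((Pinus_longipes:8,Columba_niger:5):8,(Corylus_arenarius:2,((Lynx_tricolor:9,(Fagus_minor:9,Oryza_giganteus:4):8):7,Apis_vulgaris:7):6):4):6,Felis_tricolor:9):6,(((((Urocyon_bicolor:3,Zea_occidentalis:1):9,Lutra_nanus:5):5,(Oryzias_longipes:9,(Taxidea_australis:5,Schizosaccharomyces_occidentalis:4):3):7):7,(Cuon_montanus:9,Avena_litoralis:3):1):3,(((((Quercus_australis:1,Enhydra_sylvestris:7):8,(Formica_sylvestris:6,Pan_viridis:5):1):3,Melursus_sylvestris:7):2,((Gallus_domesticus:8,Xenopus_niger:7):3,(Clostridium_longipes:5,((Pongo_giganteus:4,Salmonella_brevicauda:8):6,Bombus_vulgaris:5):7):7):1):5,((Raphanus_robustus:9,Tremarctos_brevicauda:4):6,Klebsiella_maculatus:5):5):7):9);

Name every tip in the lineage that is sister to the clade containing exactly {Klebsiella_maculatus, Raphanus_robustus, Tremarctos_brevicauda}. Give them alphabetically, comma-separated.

The clade containing exactly {Klebsiella_maculatus, Raphanus_robustus, Tremarctos_brevicauda} attaches to the tree at the node subtending (((((Quercus_australis,Enhydra_sylvestris),(Formica_sylvestris,Pan_viridis)),Melursus_sylvestris),((Gallus_domesticus,Xenopus_niger),(Clostridium_longipes,((Pongo_giganteus,Salmonella_brevicauda),Bombus_vulgaris)))),((Raphanus_robustus,Tremarctos_brevicauda),Klebsiella_maculatus)).
The other lineage descending from that same node — the sister group — is ((((Quercus_australis,Enhydra_sylvestris),(Formica_sylvestris,Pan_viridis)),Melursus_sylvestris),((Gallus_domesticus,Xenopus_niger),(Clostridium_longipes,((Pongo_giganteus,Salmonella_brevicauda),Bombus_vulgaris)))); its 11 tips in alphabetical order are the answer.

Bombus_vulgaris, Clostridium_longipes, Enhydra_sylvestris, Formica_sylvestris, Gallus_domesticus, Melursus_sylvestris, Pan_viridis, Pongo_giganteus, Quercus_australis, Salmonella_brevicauda, Xenopus_niger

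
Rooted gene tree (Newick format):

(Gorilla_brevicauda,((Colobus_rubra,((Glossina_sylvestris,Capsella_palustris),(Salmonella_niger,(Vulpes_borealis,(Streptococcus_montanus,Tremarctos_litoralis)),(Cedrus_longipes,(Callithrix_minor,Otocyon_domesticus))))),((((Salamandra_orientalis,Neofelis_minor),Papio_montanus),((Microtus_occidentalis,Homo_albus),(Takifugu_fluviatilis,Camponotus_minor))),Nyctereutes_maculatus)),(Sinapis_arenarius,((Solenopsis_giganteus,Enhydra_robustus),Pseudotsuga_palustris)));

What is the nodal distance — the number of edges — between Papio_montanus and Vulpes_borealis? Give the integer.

9

The MRCA of Papio_montanus and Vulpes_borealis is the node subtending ((Colobus_rubra,((Glossina_sylvestris,Capsella_palustris),(Salmonella_niger,(Vulpes_borealis,(Streptococcus_montanus,Tremarctos_litoralis)),(Cedrus_longipes,(Callithrix_minor,Otocyon_domesticus))))),((((Salamandra_orientalis,Neofelis_minor),Papio_montanus),((Microtus_occidentalis,Homo_albus),(Takifugu_fluviatilis,Camponotus_minor))),Nyctereutes_maculatus)).
From Papio_montanus up to that node: 4 branches. From Vulpes_borealis up to the same node: 5 branches. Total: 4 + 5 = 9.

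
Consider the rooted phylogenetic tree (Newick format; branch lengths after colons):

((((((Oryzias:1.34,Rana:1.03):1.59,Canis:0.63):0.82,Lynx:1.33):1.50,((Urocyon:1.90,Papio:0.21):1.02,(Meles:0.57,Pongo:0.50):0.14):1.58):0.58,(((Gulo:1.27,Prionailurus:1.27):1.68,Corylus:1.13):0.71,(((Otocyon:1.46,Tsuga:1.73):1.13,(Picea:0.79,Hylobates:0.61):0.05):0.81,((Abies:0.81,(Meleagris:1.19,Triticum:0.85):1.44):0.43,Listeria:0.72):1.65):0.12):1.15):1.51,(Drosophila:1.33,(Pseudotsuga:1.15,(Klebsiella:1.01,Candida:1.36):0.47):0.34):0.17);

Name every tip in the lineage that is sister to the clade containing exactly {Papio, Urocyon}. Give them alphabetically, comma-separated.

The clade containing exactly {Papio, Urocyon} attaches to the tree at the node subtending ((Urocyon,Papio),(Meles,Pongo)).
The other lineage descending from that same node — the sister group — is (Meles,Pongo); its 2 tips in alphabetical order are the answer.

Meles, Pongo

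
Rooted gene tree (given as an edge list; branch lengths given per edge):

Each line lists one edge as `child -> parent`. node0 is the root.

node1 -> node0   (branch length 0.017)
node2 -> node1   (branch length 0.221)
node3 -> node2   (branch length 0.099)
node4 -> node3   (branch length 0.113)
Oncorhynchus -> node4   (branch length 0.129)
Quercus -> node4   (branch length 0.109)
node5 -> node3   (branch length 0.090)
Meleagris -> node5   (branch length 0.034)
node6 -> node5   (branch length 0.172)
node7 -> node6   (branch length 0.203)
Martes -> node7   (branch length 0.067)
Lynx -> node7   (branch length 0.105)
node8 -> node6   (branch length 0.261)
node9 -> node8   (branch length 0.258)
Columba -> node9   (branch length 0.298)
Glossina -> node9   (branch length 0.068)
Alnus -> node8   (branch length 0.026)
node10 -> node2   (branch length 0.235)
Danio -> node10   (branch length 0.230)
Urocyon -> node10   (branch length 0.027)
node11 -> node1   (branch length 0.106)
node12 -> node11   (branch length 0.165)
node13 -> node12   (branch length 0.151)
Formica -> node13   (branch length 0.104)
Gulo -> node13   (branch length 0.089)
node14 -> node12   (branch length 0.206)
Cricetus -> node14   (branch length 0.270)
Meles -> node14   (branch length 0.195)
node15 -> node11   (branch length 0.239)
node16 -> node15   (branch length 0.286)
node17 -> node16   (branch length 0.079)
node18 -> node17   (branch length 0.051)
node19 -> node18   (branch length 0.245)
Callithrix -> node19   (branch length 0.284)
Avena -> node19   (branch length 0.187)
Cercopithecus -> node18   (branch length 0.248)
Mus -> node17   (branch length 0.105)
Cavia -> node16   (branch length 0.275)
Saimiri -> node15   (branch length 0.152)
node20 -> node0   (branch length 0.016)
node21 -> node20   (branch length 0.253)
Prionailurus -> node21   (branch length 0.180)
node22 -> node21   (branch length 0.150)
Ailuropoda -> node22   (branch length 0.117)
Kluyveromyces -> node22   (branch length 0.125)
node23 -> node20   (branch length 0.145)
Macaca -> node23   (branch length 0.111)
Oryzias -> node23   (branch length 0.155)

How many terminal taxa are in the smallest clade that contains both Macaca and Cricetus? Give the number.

The MRCA of Macaca and Cricetus is the root, so the clade is the entire tree.
That clade contains 25 terminal taxa: Ailuropoda, Alnus, Avena, Callithrix, Cavia, Cercopithecus, Columba, Cricetus, Danio, Formica, Glossina, Gulo, Kluyveromyces, Lynx, Macaca, Martes, Meleagris, Meles, Mus, Oncorhynchus, Oryzias, Prionailurus, Quercus, Saimiri, Urocyon.

25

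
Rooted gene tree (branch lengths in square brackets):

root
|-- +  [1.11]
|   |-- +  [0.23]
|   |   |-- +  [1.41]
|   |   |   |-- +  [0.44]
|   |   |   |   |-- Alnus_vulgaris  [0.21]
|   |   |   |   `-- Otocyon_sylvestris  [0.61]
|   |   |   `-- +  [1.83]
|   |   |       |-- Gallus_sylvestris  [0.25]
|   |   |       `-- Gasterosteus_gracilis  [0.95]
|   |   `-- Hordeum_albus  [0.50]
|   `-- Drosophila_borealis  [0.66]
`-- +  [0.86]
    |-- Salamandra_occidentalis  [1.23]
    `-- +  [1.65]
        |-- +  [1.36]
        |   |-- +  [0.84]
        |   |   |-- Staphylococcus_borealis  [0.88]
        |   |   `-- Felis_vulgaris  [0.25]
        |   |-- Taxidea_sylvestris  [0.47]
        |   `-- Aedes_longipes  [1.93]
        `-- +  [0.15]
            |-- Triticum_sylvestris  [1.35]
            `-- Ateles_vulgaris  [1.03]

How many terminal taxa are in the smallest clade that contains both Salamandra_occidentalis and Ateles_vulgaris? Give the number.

The MRCA of Salamandra_occidentalis and Ateles_vulgaris is the node subtending (Salamandra_occidentalis,(((Staphylococcus_borealis,Felis_vulgaris),Taxidea_sylvestris,Aedes_longipes),(Triticum_sylvestris,Ateles_vulgaris))).
That clade contains 7 terminal taxa: Aedes_longipes, Ateles_vulgaris, Felis_vulgaris, Salamandra_occidentalis, Staphylococcus_borealis, Taxidea_sylvestris, Triticum_sylvestris.

7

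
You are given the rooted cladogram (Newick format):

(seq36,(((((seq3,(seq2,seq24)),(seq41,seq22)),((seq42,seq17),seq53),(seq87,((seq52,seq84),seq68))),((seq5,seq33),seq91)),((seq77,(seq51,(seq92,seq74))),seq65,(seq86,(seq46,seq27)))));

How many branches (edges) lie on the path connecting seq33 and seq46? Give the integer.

The MRCA of seq33 and seq46 is the node subtending (((((seq3,(seq2,seq24)),(seq41,seq22)),((seq42,seq17),seq53),(seq87,((seq52,seq84),seq68))),((seq5,seq33),seq91)),((seq77,(seq51,(seq92,seq74))),seq65,(seq86,(seq46,seq27)))).
From seq33 up to that node: 4 branches. From seq46 up to the same node: 4 branches. Total: 4 + 4 = 8.

8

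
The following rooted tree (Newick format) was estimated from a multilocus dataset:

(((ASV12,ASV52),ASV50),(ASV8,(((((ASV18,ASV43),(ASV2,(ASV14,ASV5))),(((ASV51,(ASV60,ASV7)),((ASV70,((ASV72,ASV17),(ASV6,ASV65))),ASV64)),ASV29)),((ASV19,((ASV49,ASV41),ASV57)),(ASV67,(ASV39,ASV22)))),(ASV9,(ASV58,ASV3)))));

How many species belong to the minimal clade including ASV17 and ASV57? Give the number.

The MRCA of ASV17 and ASV57 is the node subtending ((((ASV18,ASV43),(ASV2,(ASV14,ASV5))),(((ASV51,(ASV60,ASV7)),((ASV70,((ASV72,ASV17),(ASV6,ASV65))),ASV64)),ASV29)),((ASV19,((ASV49,ASV41),ASV57)),(ASV67,(ASV39,ASV22)))).
That clade contains 22 terminal taxa: ASV14, ASV17, ASV18, ASV19, ASV2, ASV22, ASV29, ASV39, ASV41, ASV43, ASV49, ASV5, ASV51, ASV57, ASV6, ASV60, ASV64, ASV65, ASV67, ASV7, ASV70, ASV72.

22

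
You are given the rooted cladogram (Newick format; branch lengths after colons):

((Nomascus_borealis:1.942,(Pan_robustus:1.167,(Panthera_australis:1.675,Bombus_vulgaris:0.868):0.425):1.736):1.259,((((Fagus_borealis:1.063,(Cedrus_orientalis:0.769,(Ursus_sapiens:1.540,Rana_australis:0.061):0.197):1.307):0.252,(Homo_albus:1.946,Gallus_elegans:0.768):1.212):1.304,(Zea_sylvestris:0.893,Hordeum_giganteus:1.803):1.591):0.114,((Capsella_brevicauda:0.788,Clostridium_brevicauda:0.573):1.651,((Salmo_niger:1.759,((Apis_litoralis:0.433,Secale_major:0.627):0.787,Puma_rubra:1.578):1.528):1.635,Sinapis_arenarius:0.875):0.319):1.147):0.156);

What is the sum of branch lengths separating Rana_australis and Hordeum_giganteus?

6.515

The path runs Rana_australis → … → MRCA → … → Hordeum_giganteus; the MRCA is the node subtending (((Fagus_borealis,(Cedrus_orientalis,(Ursus_sapiens,Rana_australis))),(Homo_albus,Gallus_elegans)),(Zea_sylvestris,Hordeum_giganteus)).
Branch lengths along that path: 0.061 + 0.197 + 1.307 + 0.252 + 1.304 + 1.591 + 1.803 = 6.515.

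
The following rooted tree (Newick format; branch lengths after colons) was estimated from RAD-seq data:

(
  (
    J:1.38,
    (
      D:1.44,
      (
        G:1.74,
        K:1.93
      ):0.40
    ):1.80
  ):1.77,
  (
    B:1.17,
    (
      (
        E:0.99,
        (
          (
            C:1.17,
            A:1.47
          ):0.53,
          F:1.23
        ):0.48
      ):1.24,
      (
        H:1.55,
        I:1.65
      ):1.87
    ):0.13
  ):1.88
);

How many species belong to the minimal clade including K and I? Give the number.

11

The MRCA of K and I is the root, so the clade is the entire tree.
That clade contains 11 terminal taxa: A, B, C, D, E, F, G, H, I, J, K.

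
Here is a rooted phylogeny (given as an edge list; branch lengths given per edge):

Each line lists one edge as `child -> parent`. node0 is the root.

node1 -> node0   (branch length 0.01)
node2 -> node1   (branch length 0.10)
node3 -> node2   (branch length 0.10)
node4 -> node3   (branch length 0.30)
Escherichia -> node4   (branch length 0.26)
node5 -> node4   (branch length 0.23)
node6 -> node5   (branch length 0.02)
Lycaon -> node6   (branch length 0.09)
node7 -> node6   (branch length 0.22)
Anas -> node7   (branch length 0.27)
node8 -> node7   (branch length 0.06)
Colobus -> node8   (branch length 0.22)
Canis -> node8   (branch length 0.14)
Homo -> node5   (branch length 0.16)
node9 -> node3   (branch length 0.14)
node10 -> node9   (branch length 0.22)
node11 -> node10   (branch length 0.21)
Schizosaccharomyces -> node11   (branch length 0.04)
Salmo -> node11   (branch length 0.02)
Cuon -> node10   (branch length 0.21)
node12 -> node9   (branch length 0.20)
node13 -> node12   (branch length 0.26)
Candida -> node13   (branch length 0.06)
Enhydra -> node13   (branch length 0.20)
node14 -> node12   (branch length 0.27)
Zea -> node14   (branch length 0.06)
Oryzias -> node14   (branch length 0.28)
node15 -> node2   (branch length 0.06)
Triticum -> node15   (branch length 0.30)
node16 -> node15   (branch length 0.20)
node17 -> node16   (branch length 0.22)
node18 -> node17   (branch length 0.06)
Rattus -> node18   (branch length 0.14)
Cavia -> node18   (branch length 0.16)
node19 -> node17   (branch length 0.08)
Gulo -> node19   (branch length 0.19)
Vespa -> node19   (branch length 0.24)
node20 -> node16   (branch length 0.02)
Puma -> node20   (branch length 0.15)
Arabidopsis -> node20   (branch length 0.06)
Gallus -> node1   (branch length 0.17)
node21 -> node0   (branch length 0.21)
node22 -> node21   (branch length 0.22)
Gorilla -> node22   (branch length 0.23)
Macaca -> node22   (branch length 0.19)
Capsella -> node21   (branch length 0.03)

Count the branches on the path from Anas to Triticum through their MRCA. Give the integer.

8

The MRCA of Anas and Triticum is the node subtending (((Escherichia,((Lycaon,(Anas,(Colobus,Canis))),Homo)),(((Schizosaccharomyces,Salmo),Cuon),((Candida,Enhydra),(Zea,Oryzias)))),(Triticum,(((Rattus,Cavia),(Gulo,Vespa)),(Puma,Arabidopsis)))).
From Anas up to that node: 6 branches. From Triticum up to the same node: 2 branches. Total: 6 + 2 = 8.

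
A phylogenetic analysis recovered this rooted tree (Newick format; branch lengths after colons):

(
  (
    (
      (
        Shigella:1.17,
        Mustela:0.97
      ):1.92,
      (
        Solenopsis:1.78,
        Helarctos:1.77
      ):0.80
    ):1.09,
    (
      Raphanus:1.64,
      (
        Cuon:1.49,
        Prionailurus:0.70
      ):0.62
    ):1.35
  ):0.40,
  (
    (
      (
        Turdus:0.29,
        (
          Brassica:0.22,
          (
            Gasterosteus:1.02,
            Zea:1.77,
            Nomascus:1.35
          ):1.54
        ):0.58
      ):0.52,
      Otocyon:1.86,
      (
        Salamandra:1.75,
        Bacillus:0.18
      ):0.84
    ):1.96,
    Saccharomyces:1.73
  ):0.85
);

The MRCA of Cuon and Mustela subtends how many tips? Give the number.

7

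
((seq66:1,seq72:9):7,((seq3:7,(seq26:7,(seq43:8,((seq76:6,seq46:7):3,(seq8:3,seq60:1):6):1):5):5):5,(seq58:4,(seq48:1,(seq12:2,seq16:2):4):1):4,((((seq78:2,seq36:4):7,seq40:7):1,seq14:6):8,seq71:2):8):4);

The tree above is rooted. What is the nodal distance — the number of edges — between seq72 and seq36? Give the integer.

8

The MRCA of seq72 and seq36 is the root of the tree.
From seq72 up to that node: 2 branches. From seq36 up to the same node: 6 branches. Total: 2 + 6 = 8.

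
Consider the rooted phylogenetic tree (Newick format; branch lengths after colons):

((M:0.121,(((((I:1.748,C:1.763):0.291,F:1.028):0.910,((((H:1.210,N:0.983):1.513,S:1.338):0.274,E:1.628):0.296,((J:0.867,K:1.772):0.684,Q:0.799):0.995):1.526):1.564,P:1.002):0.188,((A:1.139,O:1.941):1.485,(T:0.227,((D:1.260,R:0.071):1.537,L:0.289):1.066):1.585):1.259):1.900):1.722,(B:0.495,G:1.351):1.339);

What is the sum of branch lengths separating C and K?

7.941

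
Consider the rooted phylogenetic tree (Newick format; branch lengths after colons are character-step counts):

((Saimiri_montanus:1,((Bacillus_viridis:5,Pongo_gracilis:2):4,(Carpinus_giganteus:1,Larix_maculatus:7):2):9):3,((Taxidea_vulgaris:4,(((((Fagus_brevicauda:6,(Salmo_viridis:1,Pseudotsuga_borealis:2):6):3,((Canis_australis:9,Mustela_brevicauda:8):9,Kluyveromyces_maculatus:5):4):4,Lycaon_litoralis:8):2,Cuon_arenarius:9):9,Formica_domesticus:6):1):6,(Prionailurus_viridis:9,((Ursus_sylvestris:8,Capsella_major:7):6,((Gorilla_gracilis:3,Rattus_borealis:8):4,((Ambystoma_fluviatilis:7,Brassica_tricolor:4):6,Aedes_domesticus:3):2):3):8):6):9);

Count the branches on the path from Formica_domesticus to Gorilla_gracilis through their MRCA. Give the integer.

The MRCA of Formica_domesticus and Gorilla_gracilis is the node subtending ((Taxidea_vulgaris,(((((Fagus_brevicauda,(Salmo_viridis,Pseudotsuga_borealis)),((Canis_australis,Mustela_brevicauda),Kluyveromyces_maculatus)),Lycaon_litoralis),Cuon_arenarius),Formica_domesticus)),(Prionailurus_viridis,((Ursus_sylvestris,Capsella_major),((Gorilla_gracilis,Rattus_borealis),((Ambystoma_fluviatilis,Brassica_tricolor),Aedes_domesticus))))).
From Formica_domesticus up to that node: 3 branches. From Gorilla_gracilis up to the same node: 5 branches. Total: 3 + 5 = 8.

8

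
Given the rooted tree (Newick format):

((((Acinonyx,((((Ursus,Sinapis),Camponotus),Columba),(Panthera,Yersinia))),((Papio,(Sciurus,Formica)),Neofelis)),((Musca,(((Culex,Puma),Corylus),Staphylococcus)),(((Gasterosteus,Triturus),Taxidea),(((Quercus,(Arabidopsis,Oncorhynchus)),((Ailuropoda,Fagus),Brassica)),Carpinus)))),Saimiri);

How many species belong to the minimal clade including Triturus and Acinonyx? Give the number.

26

The MRCA of Triturus and Acinonyx is the node subtending (((Acinonyx,((((Ursus,Sinapis),Camponotus),Columba),(Panthera,Yersinia))),((Papio,(Sciurus,Formica)),Neofelis)),((Musca,(((Culex,Puma),Corylus),Staphylococcus)),(((Gasterosteus,Triturus),Taxidea),(((Quercus,(Arabidopsis,Oncorhynchus)),((Ailuropoda,Fagus),Brassica)),Carpinus)))).
That clade contains 26 terminal taxa: Acinonyx, Ailuropoda, Arabidopsis, Brassica, Camponotus, Carpinus, Columba, Corylus, Culex, Fagus, Formica, Gasterosteus, Musca, Neofelis, Oncorhynchus, Panthera, Papio, Puma, Quercus, Sciurus, Sinapis, Staphylococcus, Taxidea, Triturus, Ursus, Yersinia.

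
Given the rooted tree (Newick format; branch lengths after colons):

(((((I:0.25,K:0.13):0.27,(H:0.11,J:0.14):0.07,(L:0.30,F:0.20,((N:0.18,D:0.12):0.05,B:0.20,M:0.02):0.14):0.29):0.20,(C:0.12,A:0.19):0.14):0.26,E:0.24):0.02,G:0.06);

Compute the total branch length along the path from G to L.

1.13

The path runs G → … → MRCA → … → L; the MRCA is the root of the tree.
Branch lengths along that path: 0.06 + 0.02 + 0.26 + 0.20 + 0.29 + 0.30 = 1.13.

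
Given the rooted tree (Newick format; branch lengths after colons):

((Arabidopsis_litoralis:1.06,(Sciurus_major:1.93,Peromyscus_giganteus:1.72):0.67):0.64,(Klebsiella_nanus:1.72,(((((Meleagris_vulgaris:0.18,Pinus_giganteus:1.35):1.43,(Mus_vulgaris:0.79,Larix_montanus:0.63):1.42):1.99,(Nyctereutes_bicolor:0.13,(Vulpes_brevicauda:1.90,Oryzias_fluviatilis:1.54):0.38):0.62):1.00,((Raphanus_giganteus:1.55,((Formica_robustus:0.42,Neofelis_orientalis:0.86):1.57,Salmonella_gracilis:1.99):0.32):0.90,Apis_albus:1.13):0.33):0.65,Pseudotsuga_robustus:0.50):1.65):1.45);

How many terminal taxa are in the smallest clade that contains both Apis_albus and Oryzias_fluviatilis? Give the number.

The MRCA of Apis_albus and Oryzias_fluviatilis is the node subtending ((((Meleagris_vulgaris,Pinus_giganteus),(Mus_vulgaris,Larix_montanus)),(Nyctereutes_bicolor,(Vulpes_brevicauda,Oryzias_fluviatilis))),((Raphanus_giganteus,((Formica_robustus,Neofelis_orientalis),Salmonella_gracilis)),Apis_albus)).
That clade contains 12 terminal taxa: Apis_albus, Formica_robustus, Larix_montanus, Meleagris_vulgaris, Mus_vulgaris, Neofelis_orientalis, Nyctereutes_bicolor, Oryzias_fluviatilis, Pinus_giganteus, Raphanus_giganteus, Salmonella_gracilis, Vulpes_brevicauda.

12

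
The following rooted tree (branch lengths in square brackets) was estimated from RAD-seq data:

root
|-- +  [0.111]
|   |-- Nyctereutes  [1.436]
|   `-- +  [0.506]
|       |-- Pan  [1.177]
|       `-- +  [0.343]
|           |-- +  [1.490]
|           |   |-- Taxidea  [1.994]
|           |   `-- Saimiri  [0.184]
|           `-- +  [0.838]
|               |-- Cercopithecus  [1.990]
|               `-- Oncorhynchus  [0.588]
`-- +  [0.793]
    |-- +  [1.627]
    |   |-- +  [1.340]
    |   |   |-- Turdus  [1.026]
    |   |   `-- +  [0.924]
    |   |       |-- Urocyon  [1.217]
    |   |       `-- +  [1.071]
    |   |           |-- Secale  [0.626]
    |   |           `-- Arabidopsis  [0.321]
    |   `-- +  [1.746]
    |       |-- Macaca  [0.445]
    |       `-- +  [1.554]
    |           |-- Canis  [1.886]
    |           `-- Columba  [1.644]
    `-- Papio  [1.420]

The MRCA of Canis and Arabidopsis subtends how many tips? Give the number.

The MRCA of Canis and Arabidopsis is the node subtending ((Turdus,(Urocyon,(Secale,Arabidopsis))),(Macaca,(Canis,Columba))).
That clade contains 7 terminal taxa: Arabidopsis, Canis, Columba, Macaca, Secale, Turdus, Urocyon.

7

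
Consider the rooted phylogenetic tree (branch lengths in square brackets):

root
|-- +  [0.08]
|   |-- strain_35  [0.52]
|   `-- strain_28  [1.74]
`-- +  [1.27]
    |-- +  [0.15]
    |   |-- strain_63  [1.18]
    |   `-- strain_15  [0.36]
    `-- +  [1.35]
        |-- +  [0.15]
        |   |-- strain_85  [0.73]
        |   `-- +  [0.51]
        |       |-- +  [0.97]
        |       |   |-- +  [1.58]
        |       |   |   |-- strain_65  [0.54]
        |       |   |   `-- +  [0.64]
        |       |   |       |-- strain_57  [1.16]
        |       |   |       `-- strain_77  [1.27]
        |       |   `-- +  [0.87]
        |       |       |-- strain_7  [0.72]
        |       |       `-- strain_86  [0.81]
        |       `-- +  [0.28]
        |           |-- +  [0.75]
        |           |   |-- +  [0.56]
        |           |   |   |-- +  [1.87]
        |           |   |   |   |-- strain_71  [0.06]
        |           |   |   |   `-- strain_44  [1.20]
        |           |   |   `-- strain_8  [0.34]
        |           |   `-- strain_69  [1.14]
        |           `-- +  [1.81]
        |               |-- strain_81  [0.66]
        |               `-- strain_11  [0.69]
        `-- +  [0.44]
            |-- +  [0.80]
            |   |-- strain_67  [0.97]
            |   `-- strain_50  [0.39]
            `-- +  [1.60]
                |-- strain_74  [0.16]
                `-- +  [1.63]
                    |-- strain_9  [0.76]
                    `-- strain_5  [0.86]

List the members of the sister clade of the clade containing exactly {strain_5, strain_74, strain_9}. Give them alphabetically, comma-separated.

strain_50, strain_67

The clade containing exactly {strain_5, strain_74, strain_9} attaches to the tree at the node subtending ((strain_67,strain_50),(strain_74,(strain_9,strain_5))).
The other lineage descending from that same node — the sister group — is (strain_67,strain_50); its 2 tips in alphabetical order are the answer.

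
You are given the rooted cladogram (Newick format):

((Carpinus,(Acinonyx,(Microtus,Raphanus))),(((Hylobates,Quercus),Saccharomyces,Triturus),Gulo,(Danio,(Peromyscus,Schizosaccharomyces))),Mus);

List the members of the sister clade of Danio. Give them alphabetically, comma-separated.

Peromyscus, Schizosaccharomyces

Danio attaches to the tree at the node subtending (Danio,(Peromyscus,Schizosaccharomyces)).
The other lineage descending from that same node — the sister group — is (Peromyscus,Schizosaccharomyces); its 2 tips in alphabetical order are the answer.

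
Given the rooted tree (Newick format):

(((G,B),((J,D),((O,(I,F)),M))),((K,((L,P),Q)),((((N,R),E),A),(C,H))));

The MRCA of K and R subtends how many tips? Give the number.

10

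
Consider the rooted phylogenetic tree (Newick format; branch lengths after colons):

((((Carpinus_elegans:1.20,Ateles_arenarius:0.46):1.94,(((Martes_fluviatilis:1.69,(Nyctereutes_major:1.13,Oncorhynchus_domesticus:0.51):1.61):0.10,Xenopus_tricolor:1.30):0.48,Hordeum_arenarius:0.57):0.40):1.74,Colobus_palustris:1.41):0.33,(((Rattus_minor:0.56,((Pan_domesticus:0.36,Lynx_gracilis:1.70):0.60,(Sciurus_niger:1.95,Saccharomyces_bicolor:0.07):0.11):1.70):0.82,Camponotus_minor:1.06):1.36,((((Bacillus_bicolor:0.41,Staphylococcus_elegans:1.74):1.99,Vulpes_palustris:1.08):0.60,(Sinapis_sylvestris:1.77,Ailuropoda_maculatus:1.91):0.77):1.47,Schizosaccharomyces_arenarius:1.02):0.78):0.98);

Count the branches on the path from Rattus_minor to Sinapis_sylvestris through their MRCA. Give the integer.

The MRCA of Rattus_minor and Sinapis_sylvestris is the node subtending (((Rattus_minor,((Pan_domesticus,Lynx_gracilis),(Sciurus_niger,Saccharomyces_bicolor))),Camponotus_minor),((((Bacillus_bicolor,Staphylococcus_elegans),Vulpes_palustris),(Sinapis_sylvestris,Ailuropoda_maculatus)),Schizosaccharomyces_arenarius)).
From Rattus_minor up to that node: 3 branches. From Sinapis_sylvestris up to the same node: 4 branches. Total: 3 + 4 = 7.

7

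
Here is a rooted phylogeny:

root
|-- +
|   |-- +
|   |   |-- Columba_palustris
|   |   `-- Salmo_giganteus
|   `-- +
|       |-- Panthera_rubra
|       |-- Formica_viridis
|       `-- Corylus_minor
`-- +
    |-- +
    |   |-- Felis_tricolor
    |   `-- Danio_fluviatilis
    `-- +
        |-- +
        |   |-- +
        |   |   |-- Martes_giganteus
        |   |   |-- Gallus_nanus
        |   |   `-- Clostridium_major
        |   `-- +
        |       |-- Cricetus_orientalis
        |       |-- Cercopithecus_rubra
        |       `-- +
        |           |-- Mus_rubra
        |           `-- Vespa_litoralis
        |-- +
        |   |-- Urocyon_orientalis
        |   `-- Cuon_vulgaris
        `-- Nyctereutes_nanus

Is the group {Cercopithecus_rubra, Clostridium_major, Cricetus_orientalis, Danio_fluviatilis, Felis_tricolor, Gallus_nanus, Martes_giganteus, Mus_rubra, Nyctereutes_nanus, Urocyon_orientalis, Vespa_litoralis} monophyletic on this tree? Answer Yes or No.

The MRCA of the listed taxa subtends ((Felis_tricolor,Danio_fluviatilis),(((Martes_giganteus,Gallus_nanus,Clostridium_major),(Cricetus_orientalis,Cercopithecus_rubra,(Mus_rubra,Vespa_litoralis))),(Urocyon_orientalis,Cuon_vulgaris),Nyctereutes_nanus)).
That clade also contains Cuon_vulgaris, which is not in the proposed group, so the group is not monophyletic.

No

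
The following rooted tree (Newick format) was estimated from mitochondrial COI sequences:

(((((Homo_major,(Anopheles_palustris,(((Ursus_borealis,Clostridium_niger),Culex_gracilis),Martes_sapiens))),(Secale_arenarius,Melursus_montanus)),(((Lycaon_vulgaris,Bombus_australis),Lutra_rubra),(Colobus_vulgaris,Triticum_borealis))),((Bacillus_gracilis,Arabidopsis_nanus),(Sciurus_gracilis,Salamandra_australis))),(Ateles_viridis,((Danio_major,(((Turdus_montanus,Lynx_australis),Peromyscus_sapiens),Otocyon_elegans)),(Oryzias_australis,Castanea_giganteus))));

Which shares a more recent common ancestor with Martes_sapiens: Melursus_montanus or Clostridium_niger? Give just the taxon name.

The MRCA of Martes_sapiens and Clostridium_niger subtends (((Ursus_borealis,Clostridium_niger),Culex_gracilis),Martes_sapiens) (4 taxa).
The MRCA of Martes_sapiens and Melursus_montanus subtends ((Homo_major,(Anopheles_palustris,(((Ursus_borealis,Clostridium_niger),Culex_gracilis),Martes_sapiens))),(Secale_arenarius,Melursus_montanus)) (8 taxa).
The first is nested inside the second, so Martes_sapiens shares a more recent common ancestor with Clostridium_niger.

Clostridium_niger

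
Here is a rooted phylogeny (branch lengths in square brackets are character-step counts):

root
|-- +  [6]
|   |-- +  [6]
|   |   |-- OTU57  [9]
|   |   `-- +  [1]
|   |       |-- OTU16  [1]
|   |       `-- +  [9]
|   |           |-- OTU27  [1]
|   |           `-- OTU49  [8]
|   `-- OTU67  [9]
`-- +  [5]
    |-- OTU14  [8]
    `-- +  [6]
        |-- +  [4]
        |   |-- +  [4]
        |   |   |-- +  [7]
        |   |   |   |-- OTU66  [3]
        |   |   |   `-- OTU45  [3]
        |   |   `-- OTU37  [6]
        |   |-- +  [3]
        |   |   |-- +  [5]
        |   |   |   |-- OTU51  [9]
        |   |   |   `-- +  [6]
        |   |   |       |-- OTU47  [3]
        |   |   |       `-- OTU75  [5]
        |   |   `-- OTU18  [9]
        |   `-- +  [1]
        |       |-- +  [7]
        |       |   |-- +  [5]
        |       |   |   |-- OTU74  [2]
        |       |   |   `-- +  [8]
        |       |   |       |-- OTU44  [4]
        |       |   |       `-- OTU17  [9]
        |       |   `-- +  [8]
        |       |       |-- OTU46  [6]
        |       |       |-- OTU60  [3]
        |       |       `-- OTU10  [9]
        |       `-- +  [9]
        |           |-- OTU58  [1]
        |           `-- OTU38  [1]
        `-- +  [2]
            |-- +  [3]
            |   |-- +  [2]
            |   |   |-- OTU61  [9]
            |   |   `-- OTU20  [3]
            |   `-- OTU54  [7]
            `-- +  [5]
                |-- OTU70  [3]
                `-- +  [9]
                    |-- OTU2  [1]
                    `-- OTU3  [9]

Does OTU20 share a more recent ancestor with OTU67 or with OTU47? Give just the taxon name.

The MRCA of OTU20 and OTU47 subtends ((((OTU66,OTU45),OTU37),((OTU51,(OTU47,OTU75)),OTU18),(((OTU74,(OTU44,OTU17)),(OTU46,OTU60,OTU10)),(OTU58,OTU38))),(((OTU61,OTU20),OTU54),(OTU70,(OTU2,OTU3)))) (21 taxa).
The MRCA of OTU20 and OTU67 is the root, subtending the entire tree (27 taxa).
The first is nested inside the second, so OTU20 shares a more recent common ancestor with OTU47.

OTU47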